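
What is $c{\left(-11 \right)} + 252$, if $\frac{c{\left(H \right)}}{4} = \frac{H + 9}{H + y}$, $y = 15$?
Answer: $250$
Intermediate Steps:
$c{\left(H \right)} = \frac{4 \left(9 + H\right)}{15 + H}$ ($c{\left(H \right)} = 4 \frac{H + 9}{H + 15} = 4 \frac{9 + H}{15 + H} = \frac{4 \left(9 + H\right)}{15 + H}$)
$c{\left(-11 \right)} + 252 = \frac{4 \left(9 - 11\right)}{15 - 11} + 252 = 4 \cdot \frac{1}{4} \left(-2\right) + 252 = -2 + 252 = 250$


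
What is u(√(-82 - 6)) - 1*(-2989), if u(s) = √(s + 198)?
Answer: 2989 + √(198 + 2*I*√22) ≈ 3003.1 + 0.33324*I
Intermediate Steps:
u(s) = √(198 + s)
u(√(-82 - 6)) - 1*(-2989) = √(198 + √(-82 - 6)) - 1*(-2989) = √(198 + √(-88)) + 2989 = √(198 + 2*I*√22) + 2989 = 2989 + √(198 + 2*I*√22)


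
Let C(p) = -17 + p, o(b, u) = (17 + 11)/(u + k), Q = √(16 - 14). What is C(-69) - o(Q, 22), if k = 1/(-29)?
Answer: -7942/91 ≈ -87.275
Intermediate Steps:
k = -1/29 ≈ -0.034483
Q = √2 ≈ 1.4142
o(b, u) = 28/(-1/29 + u) (o(b, u) = (17 + 11)/(u - 1/29) = 28/(-1/29 + u))
C(-69) - o(Q, 22) = (-17 - 69) - 812/(-1 + 29*22) = -86 - 812/(-1 + 638) = -86 - 812/637 = -86 - 1*116/91 = -86 - 116/91 = -7942/91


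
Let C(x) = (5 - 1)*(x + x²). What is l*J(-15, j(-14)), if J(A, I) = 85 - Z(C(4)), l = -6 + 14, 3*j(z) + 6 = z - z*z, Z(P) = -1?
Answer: 688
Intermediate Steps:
C(x) = 4*x + 4*x² (C(x) = 4*(x + x²) = 4*x + 4*x²)
j(z) = -2 - z²/3 + z/3 (j(z) = -2 + (z - z*z)/3 = -2 + (z - z²)/3 = -2 + (-z²/3 + z/3) = -2 - z²/3 + z/3)
l = 8
J(A, I) = 86 (J(A, I) = 85 - 1*(-1) = 85 + 1 = 86)
l*J(-15, j(-14)) = 8*86 = 688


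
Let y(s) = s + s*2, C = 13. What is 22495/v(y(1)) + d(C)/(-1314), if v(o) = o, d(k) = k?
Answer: 9852797/1314 ≈ 7498.3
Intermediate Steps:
y(s) = 3*s (y(s) = s + 2*s = 3*s)
22495/v(y(1)) + d(C)/(-1314) = 22495/((3*1)) + 13/(-1314) = 22495/3 + 13*(-1/1314) = 22495*(1/3) - 13/1314 = 22495/3 - 13/1314 = 9852797/1314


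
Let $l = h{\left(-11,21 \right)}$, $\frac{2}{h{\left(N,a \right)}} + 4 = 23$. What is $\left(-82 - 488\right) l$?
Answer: $-60$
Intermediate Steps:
$h{\left(N,a \right)} = \frac{2}{19}$ ($h{\left(N,a \right)} = \frac{2}{-4 + 23} = \frac{2}{19}$)
$l = \frac{2}{19} \approx 0.10526$
$\left(-82 - 488\right) l = \left(-82 - 488\right) \frac{2}{19} = \left(-570\right) \frac{2}{19} = -60$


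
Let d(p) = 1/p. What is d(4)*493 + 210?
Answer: 1333/4 ≈ 333.25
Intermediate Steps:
d(4)*493 + 210 = 493/4 + 210 = 1333/4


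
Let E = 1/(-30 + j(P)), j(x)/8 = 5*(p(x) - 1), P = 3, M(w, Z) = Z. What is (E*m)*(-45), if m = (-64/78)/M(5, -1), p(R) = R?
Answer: -48/65 ≈ -0.73846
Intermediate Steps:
j(x) = -40 + 40*x (j(x) = 8*(5*(x - 1)) = 8*(5*(-1 + x)) = 8*(-5 + 5*x) = -40 + 40*x)
m = 32/39 (m = -64/78/(-1) = -64*1/78*(-1) = -32/39*(-1) = 32/39 ≈ 0.82051)
E = 1/50 (E = 1/(-30 + (-40 + 40*3)) = 1/(-30 + (-40 + 120)) = 1/(-30 + 80) = 1/50 ≈ 0.020000)
(E*m)*(-45) = ((1/50)*(32/39))*(-45) = (16/975)*(-45) = -48/65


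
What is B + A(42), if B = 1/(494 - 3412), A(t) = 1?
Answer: 2917/2918 ≈ 0.99966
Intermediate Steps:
B = -1/2918 (B = 1/(-2918) = -1/2918 ≈ -0.00034270)
B + A(42) = -1/2918 + 1 = 2917/2918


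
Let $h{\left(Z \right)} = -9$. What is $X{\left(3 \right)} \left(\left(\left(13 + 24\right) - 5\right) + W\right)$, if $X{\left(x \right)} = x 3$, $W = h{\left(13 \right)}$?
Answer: $207$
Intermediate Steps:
$W = -9$
$X{\left(x \right)} = 3 x$
$X{\left(3 \right)} \left(\left(\left(13 + 24\right) - 5\right) + W\right) = 3 \cdot 3 \left(\left(\left(13 + 24\right) - 5\right) - 9\right) = 9 \left(\left(37 - 5\right) - 9\right) = 9 \left(32 - 9\right) = 9 \cdot 23 = 207$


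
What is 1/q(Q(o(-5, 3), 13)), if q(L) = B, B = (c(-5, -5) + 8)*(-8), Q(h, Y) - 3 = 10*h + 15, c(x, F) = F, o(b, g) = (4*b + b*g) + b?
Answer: -1/24 ≈ -0.041667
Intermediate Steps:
o(b, g) = 5*b + b*g
Q(h, Y) = 18 + 10*h (Q(h, Y) = 3 + (10*h + 15) = 3 + (15 + 10*h) = 18 + 10*h)
B = -24 (B = (-5 + 8)*(-8) = 3*(-8) = -24)
q(L) = -24
1/q(Q(o(-5, 3), 13)) = 1/(-24) = -1/24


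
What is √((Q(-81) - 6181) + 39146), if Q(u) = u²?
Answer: √39526 ≈ 198.81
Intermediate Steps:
√((Q(-81) - 6181) + 39146) = √(((-81)² - 6181) + 39146) = √((6561 - 6181) + 39146) = √(380 + 39146) = √39526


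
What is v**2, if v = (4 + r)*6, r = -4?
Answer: 0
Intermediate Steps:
v = 0 (v = (4 - 4)*6 = 0*6 = 0)
v**2 = 0**2 = 0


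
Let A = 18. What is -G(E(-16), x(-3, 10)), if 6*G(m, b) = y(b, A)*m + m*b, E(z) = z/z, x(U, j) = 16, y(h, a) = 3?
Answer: -19/6 ≈ -3.1667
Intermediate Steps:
E(z) = 1
G(m, b) = m/2 + b*m/6 (G(m, b) = (3*m + m*b)/6 = (3*m + b*m)/6 = m/2 + b*m/6)
-G(E(-16), x(-3, 10)) = -(3 + 16)/6 = -19/6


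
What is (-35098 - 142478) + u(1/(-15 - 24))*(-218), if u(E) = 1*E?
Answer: -6925246/39 ≈ -1.7757e+5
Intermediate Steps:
u(E) = E
(-35098 - 142478) + u(1/(-15 - 24))*(-218) = (-35098 - 142478) - 218/(-15 - 24) = -177576 - 218/(-39) = -177576 - 1/39*(-218) = -177576 + 218/39 = -6925246/39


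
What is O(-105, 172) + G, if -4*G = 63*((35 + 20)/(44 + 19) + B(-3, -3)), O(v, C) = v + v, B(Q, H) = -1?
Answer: -208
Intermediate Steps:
O(v, C) = 2*v
G = 2 (G = -63*((35 + 20)/(44 + 19) - 1)/4 = -63*(55/63 - 1)/4 = -63*(-8)/(4*63) = -¼*(-8) = 2)
O(-105, 172) + G = 2*(-105) + 2 = -210 + 2 = -208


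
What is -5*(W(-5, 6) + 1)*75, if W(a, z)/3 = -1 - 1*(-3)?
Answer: -2625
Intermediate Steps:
W(a, z) = 6 (W(a, z) = 3*(-1 - 1*(-3)) = 3*(-1 + 3) = 3*2 = 6)
-5*(W(-5, 6) + 1)*75 = -5*(6 + 1)*75 = -5*7*75 = -35*75 = -2625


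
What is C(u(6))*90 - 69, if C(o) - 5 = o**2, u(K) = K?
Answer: 3621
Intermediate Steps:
C(o) = 5 + o**2
C(u(6))*90 - 69 = (5 + 6**2)*90 - 69 = (5 + 36)*90 - 69 = 41*90 - 69 = 3690 - 69 = 3621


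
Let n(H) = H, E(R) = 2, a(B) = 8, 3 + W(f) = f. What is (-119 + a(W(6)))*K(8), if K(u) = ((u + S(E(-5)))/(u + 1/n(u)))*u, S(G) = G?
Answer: -14208/13 ≈ -1092.9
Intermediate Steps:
W(f) = -3 + f
K(u) = u*(2 + u)/(u + 1/u) (K(u) = ((u + 2)/(u + 1/u))*u = ((2 + u)/(u + 1/u))*u = u*(2 + u)/(u + 1/u))
(-119 + a(W(6)))*K(8) = (-119 + 8)*(8**2*(2 + 8)/(1 + 8**2)) = -7104*10/(1 + 64) = -7104*10/65 = -111*128/13 = -14208/13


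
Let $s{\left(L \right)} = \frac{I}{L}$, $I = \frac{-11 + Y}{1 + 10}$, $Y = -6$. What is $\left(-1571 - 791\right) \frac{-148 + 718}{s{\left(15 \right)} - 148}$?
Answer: $\frac{222146100}{24437} \approx 9090.6$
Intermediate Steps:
$I = - \frac{17}{11}$ ($I = \frac{-11 - 6}{1 + 10} = - \frac{17}{11} \approx -1.5455$)
$s{\left(L \right)} = - \frac{17}{11 L}$
$\left(-1571 - 791\right) \frac{-148 + 718}{s{\left(15 \right)} - 148} = \left(-1571 - 791\right) \frac{-148 + 718}{- \frac{17}{11 \cdot 15} - 148} = - 2362 \frac{570}{\left(- \frac{17}{11}\right) \frac{1}{15} - 148} = - 2362 \frac{570}{- \frac{17}{165} - 148} = - 2362 \frac{570}{- \frac{24437}{165}} = - 2362 \cdot 570 \left(- \frac{165}{24437}\right) = \left(-2362\right) \left(- \frac{94050}{24437}\right) = \frac{222146100}{24437}$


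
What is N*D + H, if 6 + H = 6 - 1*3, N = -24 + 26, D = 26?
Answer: 49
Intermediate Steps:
N = 2
H = -3 (H = -6 + (6 - 1*3) = -6 + (6 - 3) = -6 + 3 = -3)
N*D + H = 2*26 - 3 = 52 - 3 = 49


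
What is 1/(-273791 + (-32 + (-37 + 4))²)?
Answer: -1/269566 ≈ -3.7097e-6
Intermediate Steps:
1/(-273791 + (-32 + (-37 + 4))²) = 1/(-273791 + (-32 - 33)²) = 1/(-273791 + (-65)²) = 1/(-273791 + 4225) = 1/(-269566) = -1/269566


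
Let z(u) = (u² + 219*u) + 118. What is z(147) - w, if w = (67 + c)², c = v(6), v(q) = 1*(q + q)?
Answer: 47679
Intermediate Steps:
v(q) = 2*q (v(q) = 1*(2*q) = 2*q)
c = 12 (c = 2*6 = 12)
z(u) = 118 + u² + 219*u
w = 6241 (w = (67 + 12)² = 79² = 6241)
z(147) - w = (118 + 147² + 219*147) - 1*6241 = (118 + 21609 + 32193) - 6241 = 53920 - 6241 = 47679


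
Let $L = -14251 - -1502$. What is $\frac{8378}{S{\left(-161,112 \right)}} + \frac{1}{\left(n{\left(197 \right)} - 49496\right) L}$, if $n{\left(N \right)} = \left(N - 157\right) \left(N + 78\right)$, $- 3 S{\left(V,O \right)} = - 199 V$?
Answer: $- \frac{12335402825497}{15724276762656} \approx -0.78448$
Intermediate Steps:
$S{\left(V,O \right)} = \frac{199 V}{3}$ ($S{\left(V,O \right)} = - \frac{\left(-199\right) V}{3} = \frac{199 V}{3}$)
$L = -12749$ ($L = -14251 + 1502 = -12749$)
$n{\left(N \right)} = \left(-157 + N\right) \left(78 + N\right)$
$\frac{8378}{S{\left(-161,112 \right)}} + \frac{1}{\left(n{\left(197 \right)} - 49496\right) L} = \frac{8378}{\frac{199}{3} \left(-161\right)} + \frac{1}{\left(\left(-12246 + 197^{2} - 15563\right) - 49496\right) \left(-12749\right)} = \frac{8378}{- \frac{32039}{3}} + \frac{1}{\left(-12246 + 38809 - 15563\right) - 49496} \left(- \frac{1}{12749}\right) = 8378 \left(- \frac{3}{32039}\right) + \frac{1}{11000 - 49496} \left(- \frac{1}{12749}\right) = - \frac{25134}{32039} + \frac{1}{-38496} \left(- \frac{1}{12749}\right) = - \frac{25134}{32039} - - \frac{1}{490785504} = - \frac{25134}{32039} + \frac{1}{490785504} = - \frac{12335402825497}{15724276762656}$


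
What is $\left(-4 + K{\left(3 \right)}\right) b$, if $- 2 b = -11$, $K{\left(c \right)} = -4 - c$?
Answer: $- \frac{121}{2} \approx -60.5$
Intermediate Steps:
$b = \frac{11}{2}$ ($b = \left(- \frac{1}{2}\right) \left(-11\right) = \frac{11}{2} \approx 5.5$)
$\left(-4 + K{\left(3 \right)}\right) b = \left(-4 - 7\right) \frac{11}{2} = \left(-11\right) \frac{11}{2} = - \frac{121}{2}$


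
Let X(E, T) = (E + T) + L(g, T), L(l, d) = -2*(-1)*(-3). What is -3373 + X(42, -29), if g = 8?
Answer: -3366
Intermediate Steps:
L(l, d) = -6 (L(l, d) = 2*(-3) = -6)
X(E, T) = -6 + E + T (X(E, T) = (E + T) - 6 = -6 + E + T)
-3373 + X(42, -29) = -3373 + (-6 + 42 - 29) = -3373 + 7 = -3366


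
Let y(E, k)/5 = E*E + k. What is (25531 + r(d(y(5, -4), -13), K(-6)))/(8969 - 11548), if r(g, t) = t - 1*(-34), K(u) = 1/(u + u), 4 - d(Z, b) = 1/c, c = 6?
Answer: -306779/30948 ≈ -9.9127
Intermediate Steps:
y(E, k) = 5*k + 5*E² (y(E, k) = 5*(E*E + k) = 5*(E² + k) = 5*(k + E²) = 5*k + 5*E²)
d(Z, b) = 23/6 (d(Z, b) = 4 - 1/6 = 4 - 1*⅙ = 4 - ⅙ = 23/6)
K(u) = 1/(2*u)
r(g, t) = 34 + t (r(g, t) = t + 34 = 34 + t)
(25531 + r(d(y(5, -4), -13), K(-6)))/(8969 - 11548) = (25531 + (34 + (½)/(-6)))/(8969 - 11548) = (25531 + (34 + (½)*(-⅙)))/(-2579) = (25531 + (34 - 1/12))*(-1/2579) = (25531 + 407/12)*(-1/2579) = (306779/12)*(-1/2579) = -306779/30948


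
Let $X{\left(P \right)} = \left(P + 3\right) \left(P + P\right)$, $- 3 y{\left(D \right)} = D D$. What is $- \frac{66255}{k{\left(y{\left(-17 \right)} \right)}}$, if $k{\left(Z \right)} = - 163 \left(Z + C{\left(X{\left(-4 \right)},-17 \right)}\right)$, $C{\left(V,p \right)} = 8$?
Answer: $- \frac{39753}{8639} \approx -4.6016$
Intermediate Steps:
$y{\left(D \right)} = - \frac{D^{2}}{3}$ ($y{\left(D \right)} = - \frac{D D}{3} = - \frac{D^{2}}{3}$)
$X{\left(P \right)} = 2 P \left(3 + P\right)$ ($X{\left(P \right)} = \left(3 + P\right) 2 P = 2 P \left(3 + P\right)$)
$k{\left(Z \right)} = -1304 - 163 Z$ ($k{\left(Z \right)} = - 163 \left(Z + 8\right) = - 163 \left(8 + Z\right) = -1304 - 163 Z$)
$- \frac{66255}{k{\left(y{\left(-17 \right)} \right)}} = - \frac{66255}{-1304 - 163 \left(- \frac{\left(-17\right)^{2}}{3}\right)} = - \frac{66255}{-1304 - 163 \left(\left(- \frac{1}{3}\right) 289\right)} = - \frac{66255}{-1304 - - \frac{47107}{3}} = - \frac{66255}{-1304 + \frac{47107}{3}} = - \frac{66255}{\frac{43195}{3}} = \left(-66255\right) \frac{3}{43195} = - \frac{39753}{8639}$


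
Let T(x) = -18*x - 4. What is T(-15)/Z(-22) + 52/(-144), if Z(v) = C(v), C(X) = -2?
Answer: -4801/36 ≈ -133.36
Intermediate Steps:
Z(v) = -2
T(x) = -4 - 18*x
T(-15)/Z(-22) + 52/(-144) = (-4 - 18*(-15))/(-2) + 52/(-144) = (-4 + 270)*(-1/2) + 52*(-1/144) = 266*(-1/2) - 13/36 = -133 - 13/36 = -4801/36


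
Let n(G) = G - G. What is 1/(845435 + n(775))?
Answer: 1/845435 ≈ 1.1828e-6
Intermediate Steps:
n(G) = 0
1/(845435 + n(775)) = 1/(845435 + 0) = 1/845435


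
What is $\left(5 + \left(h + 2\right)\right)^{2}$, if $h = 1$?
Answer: $64$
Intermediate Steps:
$\left(5 + \left(h + 2\right)\right)^{2} = \left(5 + \left(1 + 2\right)\right)^{2} = \left(5 + 3\right)^{2} = 8^{2} = 64$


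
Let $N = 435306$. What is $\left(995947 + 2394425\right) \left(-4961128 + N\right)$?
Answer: $-15344220185784$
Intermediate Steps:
$\left(995947 + 2394425\right) \left(-4961128 + N\right) = \left(995947 + 2394425\right) \left(-4961128 + 435306\right) = 3390372 \left(-4525822\right) = -15344220185784$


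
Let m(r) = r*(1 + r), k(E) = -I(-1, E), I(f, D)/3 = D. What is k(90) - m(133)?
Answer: -18092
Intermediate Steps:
I(f, D) = 3*D
k(E) = -3*E
k(90) - m(133) = -3*90 - 133*(1 + 133) = -270 - 133*134 = -270 - 1*17822 = -270 - 17822 = -18092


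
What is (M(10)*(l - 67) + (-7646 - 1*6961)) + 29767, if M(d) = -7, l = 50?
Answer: 15279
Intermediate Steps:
(M(10)*(l - 67) + (-7646 - 1*6961)) + 29767 = (-7*(50 - 67) + (-7646 - 1*6961)) + 29767 = (-7*(-17) + (-7646 - 6961)) + 29767 = (119 - 14607) + 29767 = -14488 + 29767 = 15279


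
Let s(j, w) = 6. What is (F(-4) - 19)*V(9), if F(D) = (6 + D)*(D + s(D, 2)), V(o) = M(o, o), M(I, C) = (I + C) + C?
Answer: -405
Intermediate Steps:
M(I, C) = I + 2*C (M(I, C) = (C + I) + C = I + 2*C)
V(o) = 3*o (V(o) = o + 2*o = 3*o)
F(D) = (6 + D)² (F(D) = (6 + D)*(D + 6) = (6 + D)*(6 + D) = (6 + D)²)
(F(-4) - 19)*V(9) = ((36 + (-4)² + 12*(-4)) - 19)*(3*9) = ((36 + 16 - 48) - 19)*27 = (4 - 19)*27 = -15*27 = -405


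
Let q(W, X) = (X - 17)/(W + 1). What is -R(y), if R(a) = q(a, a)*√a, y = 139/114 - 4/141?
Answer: 28235*√3798822/6988618 ≈ 7.8745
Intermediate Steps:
q(W, X) = (-17 + X)/(1 + W)
y = 2127/1786 (y = 139*(1/114) - 4*1/141 = 139/114 - 4/141 = 2127/1786 ≈ 1.1909)
R(a) = √a*(-17 + a)/(1 + a) (R(a) = ((-17 + a)/(1 + a))*√a = √a*(-17 + a)/(1 + a))
-R(y) = -√(2127/1786)*(-17 + 2127/1786)/(1 + 2127/1786) = -√3798822/1786*(-28235)/(3913/1786*1786) = -√3798822/1786*1786*(-28235)/(3913*1786) = -(-28235)*√3798822/6988618 = 28235*√3798822/6988618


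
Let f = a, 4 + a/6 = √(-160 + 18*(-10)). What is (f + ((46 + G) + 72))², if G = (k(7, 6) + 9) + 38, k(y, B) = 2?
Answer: 8209 + 3432*I*√85 ≈ 8209.0 + 31641.0*I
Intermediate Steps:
G = 49 (G = (2 + 9) + 38 = 11 + 38 = 49)
a = -24 + 12*I*√85 (a = -24 + 6*√(-160 + 18*(-10)) = -24 + 6*√(-160 - 180) = -24 + 6*√(-340) = -24 + 6*(2*I*√85) = -24 + 12*I*√85 ≈ -24.0 + 110.63*I)
f = -24 + 12*I*√85 ≈ -24.0 + 110.63*I
(f + ((46 + G) + 72))² = ((-24 + 12*I*√85) + ((46 + 49) + 72))² = ((-24 + 12*I*√85) + (95 + 72))² = ((-24 + 12*I*√85) + 167)² = (143 + 12*I*√85)²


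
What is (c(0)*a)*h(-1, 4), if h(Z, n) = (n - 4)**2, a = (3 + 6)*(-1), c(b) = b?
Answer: 0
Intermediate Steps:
a = -9 (a = 9*(-1) = -9)
h(Z, n) = (-4 + n)**2
(c(0)*a)*h(-1, 4) = (0*(-9))*(-4 + 4)**2 = 0*0**2 = 0*0 = 0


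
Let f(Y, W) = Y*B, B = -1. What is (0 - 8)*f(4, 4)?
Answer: 32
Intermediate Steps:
f(Y, W) = -Y (f(Y, W) = Y*(-1) = -Y)
(0 - 8)*f(4, 4) = (0 - 8)*(-1*4) = -8*(-4) = 32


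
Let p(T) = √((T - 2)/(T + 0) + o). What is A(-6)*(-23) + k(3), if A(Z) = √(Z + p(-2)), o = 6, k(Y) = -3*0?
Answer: -23*I*√(6 - 2*√2) ≈ -40.961*I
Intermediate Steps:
k(Y) = 0
p(T) = √(6 + (-2 + T)/T) (p(T) = √((T - 2)/(T + 0) + 6) = √((-2 + T)/T + 6) = √(6 + (-2 + T)/T))
A(Z) = √(Z + 2*√2) (A(Z) = √(Z + √(7 - 2/(-2))) = √(Z + √(7 - 2*(-½))) = √(Z + √(7 + 1)) = √(Z + √8) = √(Z + 2*√2))
A(-6)*(-23) + k(3) = √(-6 + 2*√2)*(-23) + 0 = -23*√(-6 + 2*√2) + 0 = -23*√(-6 + 2*√2)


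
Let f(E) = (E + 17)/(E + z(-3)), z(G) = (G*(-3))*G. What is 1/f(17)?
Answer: -5/17 ≈ -0.29412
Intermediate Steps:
z(G) = -3*G**2 (z(G) = (-3*G)*G = -3*G**2)
f(E) = (17 + E)/(-27 + E) (f(E) = (E + 17)/(E - 3*(-3)**2) = (17 + E)/(E - 3*9) = (17 + E)/(E - 27) = (17 + E)/(-27 + E))
1/f(17) = 1/((17 + 17)/(-27 + 17)) = 1/(34/(-10)) = 1/(-1/10*34) = 1/(-17/5) = -5/17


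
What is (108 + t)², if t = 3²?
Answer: 13689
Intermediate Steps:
t = 9
(108 + t)² = (108 + 9)² = 117² = 13689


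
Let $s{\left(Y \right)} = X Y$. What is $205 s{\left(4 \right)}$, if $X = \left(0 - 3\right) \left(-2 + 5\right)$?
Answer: $-7380$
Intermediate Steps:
$X = -9$ ($X = \left(-3\right) 3 = -9$)
$s{\left(Y \right)} = - 9 Y$
$205 s{\left(4 \right)} = 205 \left(\left(-9\right) 4\right) = 205 \left(-36\right) = -7380$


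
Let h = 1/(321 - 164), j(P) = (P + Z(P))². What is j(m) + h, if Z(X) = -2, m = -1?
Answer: 1414/157 ≈ 9.0064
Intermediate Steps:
j(P) = (-2 + P)² (j(P) = (P - 2)² = (-2 + P)²)
h = 1/157 ≈ 0.0063694
j(m) + h = (-2 - 1)² + 1/157 = (-3)² + 1/157 = 9 + 1/157 = 1414/157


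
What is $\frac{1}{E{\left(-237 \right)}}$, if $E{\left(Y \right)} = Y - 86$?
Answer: $- \frac{1}{323} \approx -0.003096$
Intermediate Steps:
$E{\left(Y \right)} = -86 + Y$ ($E{\left(Y \right)} = Y - 86 = -86 + Y$)
$\frac{1}{E{\left(-237 \right)}} = \frac{1}{-86 - 237} = \frac{1}{-323} = - \frac{1}{323}$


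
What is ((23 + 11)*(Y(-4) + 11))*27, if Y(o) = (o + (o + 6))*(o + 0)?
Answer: 17442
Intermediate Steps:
Y(o) = o*(6 + 2*o) (Y(o) = (o + (6 + o))*o = (6 + 2*o)*o = o*(6 + 2*o))
((23 + 11)*(Y(-4) + 11))*27 = ((23 + 11)*(2*(-4)*(3 - 4) + 11))*27 = (34*(2*(-4)*(-1) + 11))*27 = (34*(8 + 11))*27 = (34*19)*27 = 646*27 = 17442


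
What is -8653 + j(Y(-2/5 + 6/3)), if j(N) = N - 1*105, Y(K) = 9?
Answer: -8749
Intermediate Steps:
j(N) = -105 + N (j(N) = N - 105 = -105 + N)
-8653 + j(Y(-2/5 + 6/3)) = -8653 + (-105 + 9) = -8653 - 96 = -8749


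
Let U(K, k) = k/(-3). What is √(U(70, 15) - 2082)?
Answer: I*√2087 ≈ 45.684*I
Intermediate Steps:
U(K, k) = -k/3 (U(K, k) = k*(-⅓) = -k/3)
√(U(70, 15) - 2082) = √(-⅓*15 - 2082) = √(-5 - 2082) = √(-2087) = I*√2087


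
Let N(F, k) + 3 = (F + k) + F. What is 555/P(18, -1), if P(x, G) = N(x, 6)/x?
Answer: 3330/13 ≈ 256.15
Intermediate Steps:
N(F, k) = -3 + k + 2*F (N(F, k) = -3 + ((F + k) + F) = -3 + (k + 2*F) = -3 + k + 2*F)
P(x, G) = (3 + 2*x)/x (P(x, G) = (-3 + 6 + 2*x)/x = (3 + 2*x)/x)
555/P(18, -1) = 555/(2 + 3/18) = 555/(2 + 3*(1/18)) = 555/(2 + ⅙) = 555/(13/6) = 555*(6/13) = 3330/13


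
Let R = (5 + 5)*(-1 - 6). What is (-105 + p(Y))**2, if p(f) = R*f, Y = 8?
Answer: 442225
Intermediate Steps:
R = -70 (R = 10*(-7) = -70)
p(f) = -70*f
(-105 + p(Y))**2 = (-105 - 70*8)**2 = (-105 - 560)**2 = (-665)**2 = 442225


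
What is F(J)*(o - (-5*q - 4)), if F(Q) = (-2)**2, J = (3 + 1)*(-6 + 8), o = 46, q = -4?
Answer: 120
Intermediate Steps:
J = 8 (J = 4*2 = 8)
F(Q) = 4
F(J)*(o - (-5*q - 4)) = 4*(46 - (-5*(-4) - 4)) = 4*(46 - (20 - 4)) = 4*(46 - 1*16) = 4*(46 - 16) = 4*30 = 120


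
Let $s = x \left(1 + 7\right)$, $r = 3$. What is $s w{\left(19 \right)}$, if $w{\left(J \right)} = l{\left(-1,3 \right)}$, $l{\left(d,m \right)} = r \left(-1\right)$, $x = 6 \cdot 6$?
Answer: $-864$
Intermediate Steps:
$x = 36$
$l{\left(d,m \right)} = -3$ ($l{\left(d,m \right)} = 3 \left(-1\right) = -3$)
$w{\left(J \right)} = -3$
$s = 288$ ($s = 36 \left(1 + 7\right) = 36 \cdot 8 = 288$)
$s w{\left(19 \right)} = 288 \left(-3\right) = -864$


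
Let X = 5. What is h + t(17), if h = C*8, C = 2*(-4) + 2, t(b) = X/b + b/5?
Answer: -3766/85 ≈ -44.306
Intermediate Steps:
t(b) = 5/b + b/5
C = -6 (C = -8 + 2 = -6)
h = -48 (h = -6*8 = -48)
h + t(17) = -48 + (5/17 + (⅕)*17) = -48 + (5*(1/17) + 17/5) = -48 + (5/17 + 17/5) = -48 + 314/85 = -3766/85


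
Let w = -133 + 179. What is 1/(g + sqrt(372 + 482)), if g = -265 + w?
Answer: -219/47107 - sqrt(854)/47107 ≈ -0.0052693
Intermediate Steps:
w = 46
g = -219 (g = -265 + 46 = -219)
1/(g + sqrt(372 + 482)) = 1/(-219 + sqrt(372 + 482)) = 1/(-219 + sqrt(854))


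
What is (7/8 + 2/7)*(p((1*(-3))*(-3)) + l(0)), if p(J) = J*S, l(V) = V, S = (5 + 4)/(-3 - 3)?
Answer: -1755/112 ≈ -15.670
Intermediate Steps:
S = -3/2 (S = 9/(-6) = 9*(-⅙) = -3/2 ≈ -1.5000)
p(J) = -3*J/2 (p(J) = J*(-3/2) = -3*J/2)
(7/8 + 2/7)*(p((1*(-3))*(-3)) + l(0)) = (7/8 + 2/7)*(-3*1*(-3)*(-3)/2 + 0) = (7*(⅛) + 2*(⅐))*(-(-9)*(-3)/2 + 0) = (7/8 + 2/7)*(-3/2*9 + 0) = 65*(-27/2 + 0)/56 = (65/56)*(-27/2) = -1755/112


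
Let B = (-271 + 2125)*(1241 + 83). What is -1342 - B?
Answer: -2456038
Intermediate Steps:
B = 2454696 (B = 1854*1324 = 2454696)
-1342 - B = -1342 - 1*2454696 = -1342 - 2454696 = -2456038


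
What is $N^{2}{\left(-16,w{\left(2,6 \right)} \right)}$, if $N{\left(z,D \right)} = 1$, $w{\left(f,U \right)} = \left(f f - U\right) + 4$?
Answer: $1$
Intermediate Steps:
$w{\left(f,U \right)} = 4 + f^{2} - U$ ($w{\left(f,U \right)} = \left(f^{2} - U\right) + 4 = 4 + f^{2} - U$)
$N^{2}{\left(-16,w{\left(2,6 \right)} \right)} = 1^{2} = 1$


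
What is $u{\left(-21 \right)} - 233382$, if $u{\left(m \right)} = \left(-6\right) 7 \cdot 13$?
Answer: $-233928$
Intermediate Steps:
$u{\left(m \right)} = -546$ ($u{\left(m \right)} = \left(-42\right) 13 = -546$)
$u{\left(-21 \right)} - 233382 = -546 - 233382 = -233928$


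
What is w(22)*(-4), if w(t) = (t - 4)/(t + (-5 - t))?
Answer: 72/5 ≈ 14.400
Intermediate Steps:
w(t) = 4/5 - t/5 (w(t) = (-4 + t)/(-5) = (-4 + t)*(-1/5) = 4/5 - t/5)
w(22)*(-4) = (4/5 - 1/5*22)*(-4) = (4/5 - 22/5)*(-4) = -18/5*(-4) = 72/5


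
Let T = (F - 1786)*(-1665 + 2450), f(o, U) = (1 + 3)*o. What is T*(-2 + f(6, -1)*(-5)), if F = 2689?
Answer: -86480310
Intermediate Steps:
f(o, U) = 4*o
T = 708855 (T = (2689 - 1786)*(-1665 + 2450) = 903*785 = 708855)
T*(-2 + f(6, -1)*(-5)) = 708855*(-2 + (4*6)*(-5)) = 708855*(-2 + 24*(-5)) = 708855*(-2 - 120) = 708855*(-122) = -86480310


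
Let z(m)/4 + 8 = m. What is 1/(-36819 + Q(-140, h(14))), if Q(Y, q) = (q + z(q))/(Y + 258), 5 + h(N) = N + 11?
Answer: -59/2172287 ≈ -2.7160e-5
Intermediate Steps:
z(m) = -32 + 4*m
h(N) = 6 + N (h(N) = -5 + (N + 11) = -5 + (11 + N) = 6 + N)
Q(Y, q) = (-32 + 5*q)/(258 + Y) (Q(Y, q) = (q + (-32 + 4*q))/(Y + 258) = (-32 + 5*q)/(258 + Y))
1/(-36819 + Q(-140, h(14))) = 1/(-36819 + (-32 + 5*(6 + 14))/(258 - 140)) = 1/(-36819 + (-32 + 5*20)/118) = 1/(-36819 + (-32 + 100)/118) = 1/(-36819 + (1/118)*68) = 1/(-36819 + 34/59) = 1/(-2172287/59) = -59/2172287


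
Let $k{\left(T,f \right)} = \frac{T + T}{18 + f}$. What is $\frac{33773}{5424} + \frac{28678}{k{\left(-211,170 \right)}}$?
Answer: $- \frac{14614524265}{1144464} \approx -12770.0$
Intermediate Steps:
$k{\left(T,f \right)} = \frac{2 T}{18 + f}$
$\frac{33773}{5424} + \frac{28678}{k{\left(-211,170 \right)}} = \frac{33773}{5424} + \frac{28678}{2 \left(-211\right) \frac{1}{18 + 170}} = 33773 \cdot \frac{1}{5424} + \frac{28678}{2 \left(-211\right) \frac{1}{188}} = \frac{33773}{5424} + \frac{28678}{2 \left(-211\right) \frac{1}{188}} = \frac{33773}{5424} + \frac{28678}{- \frac{211}{94}} = \frac{33773}{5424} + 28678 \left(- \frac{94}{211}\right) = \frac{33773}{5424} - \frac{2695732}{211} = - \frac{14614524265}{1144464}$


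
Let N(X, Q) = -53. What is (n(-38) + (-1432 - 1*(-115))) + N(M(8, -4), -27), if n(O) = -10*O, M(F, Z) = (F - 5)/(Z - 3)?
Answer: -990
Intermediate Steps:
M(F, Z) = (-5 + F)/(-3 + Z)
(n(-38) + (-1432 - 1*(-115))) + N(M(8, -4), -27) = (-10*(-38) + (-1432 - 1*(-115))) - 53 = (380 + (-1432 + 115)) - 53 = (380 - 1317) - 53 = -937 - 53 = -990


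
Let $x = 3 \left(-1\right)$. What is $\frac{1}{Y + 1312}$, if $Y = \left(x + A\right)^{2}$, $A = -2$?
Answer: $\frac{1}{1337} \approx 0.00074794$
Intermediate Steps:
$x = -3$
$Y = 25$ ($Y = \left(-3 - 2\right)^{2} = \left(-5\right)^{2} = 25$)
$\frac{1}{Y + 1312} = \frac{1}{25 + 1312} = \frac{1}{1337}$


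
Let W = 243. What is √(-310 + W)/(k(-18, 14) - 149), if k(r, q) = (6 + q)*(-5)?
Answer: -I*√67/249 ≈ -0.032873*I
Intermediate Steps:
k(r, q) = -30 - 5*q
√(-310 + W)/(k(-18, 14) - 149) = √(-310 + 243)/((-30 - 5*14) - 149) = √(-67)/((-30 - 70) - 149) = (I*√67)/(-100 - 149) = (I*√67)/(-249) = (I*√67)*(-1/249) = -I*√67/249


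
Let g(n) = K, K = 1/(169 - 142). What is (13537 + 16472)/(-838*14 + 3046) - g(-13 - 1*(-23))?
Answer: -818929/234522 ≈ -3.4919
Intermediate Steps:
K = 1/27 ≈ 0.037037
g(n) = 1/27
(13537 + 16472)/(-838*14 + 3046) - g(-13 - 1*(-23)) = (13537 + 16472)/(-838*14 + 3046) - 1*1/27 = 30009/(-11732 + 3046) - 1/27 = 30009/(-8686) - 1/27 = 30009*(-1/8686) - 1/27 = -30009/8686 - 1/27 = -818929/234522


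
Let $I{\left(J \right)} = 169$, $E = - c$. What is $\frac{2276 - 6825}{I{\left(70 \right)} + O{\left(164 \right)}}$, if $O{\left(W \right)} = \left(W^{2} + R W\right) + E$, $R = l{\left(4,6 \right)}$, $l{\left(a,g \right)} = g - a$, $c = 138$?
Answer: $- \frac{4549}{27255} \approx -0.16691$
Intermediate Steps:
$E = -138$ ($E = \left(-1\right) 138 = -138$)
$R = 2$ ($R = 6 - 4 = 2$)
$O{\left(W \right)} = -138 + W^{2} + 2 W$ ($O{\left(W \right)} = \left(W^{2} + 2 W\right) - 138 = -138 + W^{2} + 2 W$)
$\frac{2276 - 6825}{I{\left(70 \right)} + O{\left(164 \right)}} = \frac{2276 - 6825}{169 + \left(-138 + 164^{2} + 2 \cdot 164\right)} = - \frac{4549}{169 + \left(-138 + 26896 + 328\right)} = - \frac{4549}{169 + 27086} = - \frac{4549}{27255}$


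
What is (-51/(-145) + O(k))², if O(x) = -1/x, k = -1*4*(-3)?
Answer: 218089/3027600 ≈ 0.072034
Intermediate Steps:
k = 12 (k = -4*(-3) = 12)
(-51/(-145) + O(k))² = (-51/(-145) - 1/12)² = (-51*(-1/145) - 1*1/12)² = (51/145 - 1/12)² = (467/1740)² = 218089/3027600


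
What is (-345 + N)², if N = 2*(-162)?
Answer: 447561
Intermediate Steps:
N = -324
(-345 + N)² = (-345 - 324)² = (-669)² = 447561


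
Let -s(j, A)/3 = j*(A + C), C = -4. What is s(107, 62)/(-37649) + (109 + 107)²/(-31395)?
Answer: -390679878/393996785 ≈ -0.99158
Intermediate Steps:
s(j, A) = -3*j*(-4 + A) (s(j, A) = -3*j*(A - 4) = -3*j*(-4 + A))
s(107, 62)/(-37649) + (109 + 107)²/(-31395) = (3*107*(4 - 1*62))/(-37649) + (109 + 107)²/(-31395) = (3*107*(4 - 62))*(-1/37649) + 216²*(-1/31395) = (3*107*(-58))*(-1/37649) + 46656*(-1/31395) = -18618*(-1/37649) - 15552/10465 = 18618/37649 - 15552/10465 = -390679878/393996785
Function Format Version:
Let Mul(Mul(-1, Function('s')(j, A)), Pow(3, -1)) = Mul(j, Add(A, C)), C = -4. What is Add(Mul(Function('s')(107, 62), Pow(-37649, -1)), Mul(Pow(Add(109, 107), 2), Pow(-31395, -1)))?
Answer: Rational(-390679878, 393996785) ≈ -0.99158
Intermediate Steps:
Function('s')(j, A) = Mul(-3, j, Add(-4, A)) (Function('s')(j, A) = Mul(-3, Mul(j, Add(A, -4))) = Mul(-3, Mul(j, Add(-4, A))) = Mul(-3, j, Add(-4, A)))
Add(Mul(Function('s')(107, 62), Pow(-37649, -1)), Mul(Pow(Add(109, 107), 2), Pow(-31395, -1))) = Add(Mul(Mul(3, 107, Add(4, Mul(-1, 62))), Pow(-37649, -1)), Mul(Pow(Add(109, 107), 2), Pow(-31395, -1))) = Add(Mul(Mul(3, 107, Add(4, -62)), Rational(-1, 37649)), Mul(Pow(216, 2), Rational(-1, 31395))) = Add(Mul(Mul(3, 107, -58), Rational(-1, 37649)), Mul(46656, Rational(-1, 31395))) = Add(Mul(-18618, Rational(-1, 37649)), Rational(-15552, 10465)) = Add(Rational(18618, 37649), Rational(-15552, 10465)) = Rational(-390679878, 393996785)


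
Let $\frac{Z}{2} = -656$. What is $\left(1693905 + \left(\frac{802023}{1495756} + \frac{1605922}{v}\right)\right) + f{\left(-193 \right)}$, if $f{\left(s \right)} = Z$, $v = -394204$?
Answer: $\frac{249501649864040623}{147408249556} \approx 1.6926 \cdot 10^{6}$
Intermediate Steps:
$Z = -1312$ ($Z = 2 \left(-656\right) = -1312$)
$f{\left(s \right)} = -1312$
$\left(1693905 + \left(\frac{802023}{1495756} + \frac{1605922}{v}\right)\right) + f{\left(-193 \right)} = \left(1693905 + \left(\frac{802023}{1495756} + \frac{1605922}{-394204}\right)\right) - 1312 = \left(1693905 + \left(802023 \cdot \frac{1}{1495756} + 1605922 \left(- \frac{1}{394204}\right)\right)\right) - 1312 = \left(1693905 + \left(\frac{802023}{1495756} - \frac{802961}{197102}\right)\right) - 1312 = \left(1693905 - \frac{521476698085}{147408249556}\right) - 1312 = \frac{249695049487458095}{147408249556} - 1312 = \frac{249501649864040623}{147408249556}$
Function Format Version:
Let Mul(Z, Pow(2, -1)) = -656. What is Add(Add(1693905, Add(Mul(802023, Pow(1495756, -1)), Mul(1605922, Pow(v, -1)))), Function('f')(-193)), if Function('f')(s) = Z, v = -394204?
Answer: Rational(249501649864040623, 147408249556) ≈ 1.6926e+6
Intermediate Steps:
Z = -1312 (Z = Mul(2, -656) = -1312)
Function('f')(s) = -1312
Add(Add(1693905, Add(Mul(802023, Pow(1495756, -1)), Mul(1605922, Pow(v, -1)))), Function('f')(-193)) = Add(Add(1693905, Add(Mul(802023, Pow(1495756, -1)), Mul(1605922, Pow(-394204, -1)))), -1312) = Add(Add(1693905, Add(Mul(802023, Rational(1, 1495756)), Mul(1605922, Rational(-1, 394204)))), -1312) = Add(Add(1693905, Add(Rational(802023, 1495756), Rational(-802961, 197102))), -1312) = Add(Add(1693905, Rational(-521476698085, 147408249556)), -1312) = Add(Rational(249695049487458095, 147408249556), -1312) = Rational(249501649864040623, 147408249556)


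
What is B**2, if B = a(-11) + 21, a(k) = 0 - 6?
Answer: 225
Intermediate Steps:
a(k) = -6
B = 15 (B = -6 + 21 = 15)
B**2 = 15**2 = 225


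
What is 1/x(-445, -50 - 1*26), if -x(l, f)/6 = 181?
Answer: -1/1086 ≈ -0.00092081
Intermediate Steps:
x(l, f) = -1086 (x(l, f) = -6*181 = -1086)
1/x(-445, -50 - 1*26) = 1/(-1086) = -1/1086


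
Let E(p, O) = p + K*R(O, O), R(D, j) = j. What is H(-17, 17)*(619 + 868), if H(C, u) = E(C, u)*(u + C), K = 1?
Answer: 0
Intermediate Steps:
E(p, O) = O + p (E(p, O) = p + 1*O = p + O = O + p)
H(C, u) = (C + u)**2 (H(C, u) = (u + C)*(u + C) = (C + u)*(C + u) = (C + u)**2)
H(-17, 17)*(619 + 868) = (-17 + 17)**2*(619 + 868) = 0**2*1487 = 0*1487 = 0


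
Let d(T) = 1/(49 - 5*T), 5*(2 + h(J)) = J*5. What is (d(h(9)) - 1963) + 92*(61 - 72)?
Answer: -41649/14 ≈ -2974.9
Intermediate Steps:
h(J) = -2 + J (h(J) = -2 + (J*5)/5 = -2 + (5*J)/5 = -2 + J)
(d(h(9)) - 1963) + 92*(61 - 72) = (-1/(-49 + 5*(-2 + 9)) - 1963) + 92*(61 - 72) = (-1/(-49 + 5*7) - 1963) + 92*(-11) = (-1/(-49 + 35) - 1963) - 1012 = (-1/(-14) - 1963) - 1012 = (-1*(-1/14) - 1963) - 1012 = (1/14 - 1963) - 1012 = -27481/14 - 1012 = -41649/14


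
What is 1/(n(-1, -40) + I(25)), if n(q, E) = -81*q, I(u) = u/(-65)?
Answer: 13/1048 ≈ 0.012405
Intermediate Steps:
I(u) = -u/65 (I(u) = u*(-1/65) = -u/65)
1/(n(-1, -40) + I(25)) = 1/(-81*(-1) - 1/65*25) = 1/(81 - 5/13) = 1/(1048/13) = 13/1048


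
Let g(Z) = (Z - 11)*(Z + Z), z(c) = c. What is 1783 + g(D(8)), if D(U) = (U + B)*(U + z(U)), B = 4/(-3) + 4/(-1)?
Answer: 40367/9 ≈ 4485.2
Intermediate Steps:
B = -16/3 (B = 4*(-1/3) + 4*(-1) = -4/3 - 4 = -16/3 ≈ -5.3333)
D(U) = 2*U*(-16/3 + U) (D(U) = (U - 16/3)*(U + U) = (-16/3 + U)*(2*U) = 2*U*(-16/3 + U))
g(Z) = 2*Z*(-11 + Z) (g(Z) = (-11 + Z)*(2*Z) = 2*Z*(-11 + Z))
1783 + g(D(8)) = 1783 + 2*((2/3)*8*(-16 + 3*8))*(-11 + (2/3)*8*(-16 + 3*8)) = 1783 + 2*((2/3)*8*(-16 + 24))*(-11 + (2/3)*8*(-16 + 24)) = 1783 + 2*((2/3)*8*8)*(-11 + (2/3)*8*8) = 1783 + 2*(128/3)*(-11 + 128/3) = 1783 + 2*(128/3)*(95/3) = 1783 + 24320/9 = 40367/9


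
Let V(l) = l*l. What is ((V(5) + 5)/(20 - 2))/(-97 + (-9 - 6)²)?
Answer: 5/384 ≈ 0.013021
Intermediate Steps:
V(l) = l²
((V(5) + 5)/(20 - 2))/(-97 + (-9 - 6)²) = ((5² + 5)/(20 - 2))/(-97 + (-9 - 6)²) = ((25 + 5)/18)/(-97 + (-15)²) = (30*(1/18))/(-97 + 225) = (5/3)/128 = (1/128)*(5/3) = 5/384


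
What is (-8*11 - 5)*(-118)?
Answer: 10974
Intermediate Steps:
(-8*11 - 5)*(-118) = (-88 - 5)*(-118) = -93*(-118) = 10974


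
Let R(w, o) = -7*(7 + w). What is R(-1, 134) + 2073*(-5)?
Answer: -10407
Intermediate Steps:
R(w, o) = -49 - 7*w
R(-1, 134) + 2073*(-5) = (-49 - 7*(-1)) + 2073*(-5) = (-49 + 7) - 10365 = -42 - 10365 = -10407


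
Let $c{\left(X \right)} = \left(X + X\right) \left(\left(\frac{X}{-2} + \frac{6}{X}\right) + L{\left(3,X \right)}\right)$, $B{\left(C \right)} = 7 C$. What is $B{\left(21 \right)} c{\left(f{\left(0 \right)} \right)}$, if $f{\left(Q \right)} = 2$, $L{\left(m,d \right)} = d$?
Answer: $2352$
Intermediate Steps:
$c{\left(X \right)} = 2 X \left(\frac{X}{2} + \frac{6}{X}\right)$ ($c{\left(X \right)} = \left(X + X\right) \left(\left(\frac{X}{-2} + \frac{6}{X}\right) + X\right) = 2 X \left(\left(X \left(- \frac{1}{2}\right) + \frac{6}{X}\right) + X\right) = 2 X \left(\left(- \frac{X}{2} + \frac{6}{X}\right) + X\right) = 2 X \left(\left(\frac{6}{X} - \frac{X}{2}\right) + X\right) = 2 X \left(\frac{X}{2} + \frac{6}{X}\right)$)
$B{\left(21 \right)} c{\left(f{\left(0 \right)} \right)} = 7 \cdot 21 \left(12 + 2^{2}\right) = 147 \left(12 + 4\right) = 147 \cdot 16 = 2352$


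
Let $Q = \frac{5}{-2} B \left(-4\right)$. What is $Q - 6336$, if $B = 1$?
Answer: $-6326$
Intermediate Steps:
$Q = 10$ ($Q = \frac{5}{-2} \cdot 1 \left(-4\right) = 5 \left(- \frac{1}{2}\right) 1 \left(-4\right) = \left(- \frac{5}{2}\right) 1 \left(-4\right) = \left(- \frac{5}{2}\right) \left(-4\right) = 10$)
$Q - 6336 = 10 - 6336 = -6326$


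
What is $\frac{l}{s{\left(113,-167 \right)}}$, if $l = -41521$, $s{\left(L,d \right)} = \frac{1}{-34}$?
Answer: $1411714$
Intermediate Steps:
$s{\left(L,d \right)} = - \frac{1}{34}$
$\frac{l}{s{\left(113,-167 \right)}} = - \frac{41521}{- \frac{1}{34}} = \left(-41521\right) \left(-34\right) = 1411714$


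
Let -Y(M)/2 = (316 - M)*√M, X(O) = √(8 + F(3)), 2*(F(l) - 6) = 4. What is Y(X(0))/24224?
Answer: -39/757 ≈ -0.051519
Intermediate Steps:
F(l) = 8 (F(l) = 6 + (½)*4 = 6 + 2 = 8)
X(O) = 4 (X(O) = √(8 + 8) = √16 = 4)
Y(M) = -2*√M*(316 - M) (Y(M) = -2*(316 - M)*√M = -2*√M*(316 - M))
Y(X(0))/24224 = (2*√4*(-316 + 4))/24224 = (2*2*(-312))*(1/24224) = -1248*1/24224 = -39/757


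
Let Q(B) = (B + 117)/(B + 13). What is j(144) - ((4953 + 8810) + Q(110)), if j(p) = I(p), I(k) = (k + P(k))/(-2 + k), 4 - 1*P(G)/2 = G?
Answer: -120216760/8733 ≈ -13766.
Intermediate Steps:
P(G) = 8 - 2*G
I(k) = (8 - k)/(-2 + k) (I(k) = (k + (8 - 2*k))/(-2 + k) = (8 - k)/(-2 + k))
j(p) = (8 - p)/(-2 + p)
Q(B) = (117 + B)/(13 + B)
j(144) - ((4953 + 8810) + Q(110)) = (8 - 1*144)/(-2 + 144) - ((4953 + 8810) + (117 + 110)/(13 + 110)) = (8 - 144)/142 - (13763 + 227/123) = (1/142)*(-136) - (13763 + (1/123)*227) = -68/71 - (13763 + 227/123) = -68/71 - 1*1693076/123 = -68/71 - 1693076/123 = -120216760/8733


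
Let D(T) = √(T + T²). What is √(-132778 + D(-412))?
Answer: √(-132778 + 2*√42333) ≈ 363.82*I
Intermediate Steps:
√(-132778 + D(-412)) = √(-132778 + √(-412*(1 - 412))) = √(-132778 + √(-412*(-411))) = √(-132778 + √169332) = √(-132778 + 2*√42333)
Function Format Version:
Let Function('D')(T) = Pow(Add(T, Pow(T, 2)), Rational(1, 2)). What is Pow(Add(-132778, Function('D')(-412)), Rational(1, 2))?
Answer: Pow(Add(-132778, Mul(2, Pow(42333, Rational(1, 2)))), Rational(1, 2)) ≈ Mul(363.82, I)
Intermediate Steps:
Pow(Add(-132778, Function('D')(-412)), Rational(1, 2)) = Pow(Add(-132778, Pow(Mul(-412, Add(1, -412)), Rational(1, 2))), Rational(1, 2)) = Pow(Add(-132778, Pow(Mul(-412, -411), Rational(1, 2))), Rational(1, 2)) = Pow(Add(-132778, Pow(169332, Rational(1, 2))), Rational(1, 2)) = Pow(Add(-132778, Mul(2, Pow(42333, Rational(1, 2)))), Rational(1, 2))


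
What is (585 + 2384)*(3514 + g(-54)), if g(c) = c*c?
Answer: 19090670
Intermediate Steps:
g(c) = c²
(585 + 2384)*(3514 + g(-54)) = (585 + 2384)*(3514 + (-54)²) = 2969*(3514 + 2916) = 2969*6430 = 19090670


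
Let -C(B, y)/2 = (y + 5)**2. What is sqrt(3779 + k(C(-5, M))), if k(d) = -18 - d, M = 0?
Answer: sqrt(3811) ≈ 61.733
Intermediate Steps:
C(B, y) = -2*(5 + y)**2 (C(B, y) = -2*(y + 5)**2 = -2*(5 + y)**2)
sqrt(3779 + k(C(-5, M))) = sqrt(3779 + (-18 - (-2)*(5 + 0)**2)) = sqrt(3779 + (-18 - (-2)*5**2)) = sqrt(3779 + (-18 - (-2)*25)) = sqrt(3779 + (-18 - 1*(-50))) = sqrt(3779 + (-18 + 50)) = sqrt(3779 + 32) = sqrt(3811)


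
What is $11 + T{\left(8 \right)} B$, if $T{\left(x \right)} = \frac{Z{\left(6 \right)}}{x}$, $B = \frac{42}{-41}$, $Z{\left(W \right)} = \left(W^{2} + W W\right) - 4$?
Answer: $\frac{94}{41} \approx 2.2927$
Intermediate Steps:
$Z{\left(W \right)} = -4 + 2 W^{2}$ ($Z{\left(W \right)} = \left(W^{2} + W^{2}\right) - 4 = 2 W^{2} - 4 = -4 + 2 W^{2}$)
$B = - \frac{42}{41}$ ($B = 42 \left(- \frac{1}{41}\right) = - \frac{42}{41} \approx -1.0244$)
$T{\left(x \right)} = \frac{68}{x}$ ($T{\left(x \right)} = \frac{-4 + 2 \cdot 6^{2}}{x} = \frac{-4 + 2 \cdot 36}{x} = \frac{-4 + 72}{x} = \frac{68}{x}$)
$11 + T{\left(8 \right)} B = 11 + \frac{68}{8} \left(- \frac{42}{41}\right) = 11 + 68 \cdot \frac{1}{8} \left(- \frac{42}{41}\right) = 11 + \frac{17}{2} \left(- \frac{42}{41}\right) = 11 - \frac{357}{41} = \frac{94}{41}$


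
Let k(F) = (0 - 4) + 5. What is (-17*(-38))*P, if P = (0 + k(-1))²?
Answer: 646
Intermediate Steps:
k(F) = 1 (k(F) = -4 + 5 = 1)
P = 1 (P = (0 + 1)² = 1² = 1)
(-17*(-38))*P = -17*(-38)*1 = 646*1 = 646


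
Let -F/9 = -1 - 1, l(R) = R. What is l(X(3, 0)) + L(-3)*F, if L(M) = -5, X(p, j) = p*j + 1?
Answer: -89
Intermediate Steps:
X(p, j) = 1 + j*p (X(p, j) = j*p + 1 = 1 + j*p)
F = 18 (F = -9*(-1 - 1) = -9*(-2) = 18)
l(X(3, 0)) + L(-3)*F = (1 + 0*3) - 5*18 = (1 + 0) - 90 = 1 - 90 = -89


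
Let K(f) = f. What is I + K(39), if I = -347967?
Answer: -347928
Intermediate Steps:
I + K(39) = -347967 + 39 = -347928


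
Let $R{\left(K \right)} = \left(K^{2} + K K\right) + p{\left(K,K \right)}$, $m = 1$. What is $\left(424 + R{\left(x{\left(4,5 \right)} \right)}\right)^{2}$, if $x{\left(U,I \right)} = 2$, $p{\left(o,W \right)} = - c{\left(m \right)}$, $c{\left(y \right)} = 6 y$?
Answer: $181476$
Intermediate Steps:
$p{\left(o,W \right)} = -6$ ($p{\left(o,W \right)} = - 6 \cdot 1 = \left(-1\right) 6 = -6$)
$R{\left(K \right)} = -6 + 2 K^{2}$ ($R{\left(K \right)} = \left(K^{2} + K K\right) - 6 = \left(K^{2} + K^{2}\right) - 6 = 2 K^{2} - 6 = -6 + 2 K^{2}$)
$\left(424 + R{\left(x{\left(4,5 \right)} \right)}\right)^{2} = \left(424 - \left(6 - 2 \cdot 2^{2}\right)\right)^{2} = \left(424 + \left(-6 + 2 \cdot 4\right)\right)^{2} = \left(424 + \left(-6 + 8\right)\right)^{2} = \left(424 + 2\right)^{2} = 426^{2} = 181476$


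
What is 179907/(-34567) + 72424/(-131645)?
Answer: -2014410571/350044055 ≈ -5.7547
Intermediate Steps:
179907/(-34567) + 72424/(-131645) = 179907*(-1/34567) + 72424*(-1/131645) = -13839/2659 - 72424/131645 = -2014410571/350044055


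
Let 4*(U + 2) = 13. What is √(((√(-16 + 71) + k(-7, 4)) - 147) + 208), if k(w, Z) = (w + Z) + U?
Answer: √(237 + 4*√55)/2 ≈ 8.1649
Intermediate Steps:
U = 5/4 (U = -2 + (¼)*13 = -2 + 13/4 = 5/4 ≈ 1.2500)
k(w, Z) = 5/4 + Z + w (k(w, Z) = (w + Z) + 5/4 = (Z + w) + 5/4 = 5/4 + Z + w)
√(((√(-16 + 71) + k(-7, 4)) - 147) + 208) = √(((√(-16 + 71) + (5/4 + 4 - 7)) - 147) + 208) = √(((√55 - 7/4) - 147) + 208) = √(((-7/4 + √55) - 147) + 208) = √((-595/4 + √55) + 208) = √(237/4 + √55)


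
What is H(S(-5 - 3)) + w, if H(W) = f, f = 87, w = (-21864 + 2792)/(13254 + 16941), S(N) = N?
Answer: 2607893/30195 ≈ 86.368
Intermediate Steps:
w = -19072/30195 ≈ -0.63163
H(W) = 87
H(S(-5 - 3)) + w = 87 - 19072/30195 = 2607893/30195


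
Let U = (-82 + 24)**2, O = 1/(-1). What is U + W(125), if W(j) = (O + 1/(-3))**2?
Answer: 30292/9 ≈ 3365.8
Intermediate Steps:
O = -1
U = 3364 (U = (-58)**2 = 3364)
W(j) = 16/9 (W(j) = (-1 + 1/(-3))**2 = (-1 - 1/3)**2 = (-4/3)**2 = 16/9)
U + W(125) = 3364 + 16/9 = 30292/9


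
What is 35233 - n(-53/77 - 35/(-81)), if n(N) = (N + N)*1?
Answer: 219751417/6237 ≈ 35234.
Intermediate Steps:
n(N) = 2*N (n(N) = (2*N)*1 = 2*N)
35233 - n(-53/77 - 35/(-81)) = 35233 - 2*(-53/77 - 35/(-81)) = 35233 - 2*(-53*1/77 - 35*(-1/81)) = 35233 - 2*(-53/77 + 35/81) = 35233 - 2*(-1598)/6237 = 35233 - 1*(-3196/6237) = 35233 + 3196/6237 = 219751417/6237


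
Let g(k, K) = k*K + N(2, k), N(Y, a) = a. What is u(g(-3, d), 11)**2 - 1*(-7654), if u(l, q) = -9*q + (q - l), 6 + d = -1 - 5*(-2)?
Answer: 13430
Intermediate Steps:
d = 3 (d = -6 + (-1 - 5*(-2)) = -6 + (-1 + 10) = -6 + 9 = 3)
g(k, K) = k + K*k (g(k, K) = k*K + k = K*k + k = k + K*k)
u(l, q) = -l - 8*q
u(g(-3, d), 11)**2 - 1*(-7654) = (-(-3)*(1 + 3) - 8*11)**2 - 1*(-7654) = (-(-3)*4 - 88)**2 + 7654 = (-1*(-12) - 88)**2 + 7654 = (12 - 88)**2 + 7654 = (-76)**2 + 7654 = 5776 + 7654 = 13430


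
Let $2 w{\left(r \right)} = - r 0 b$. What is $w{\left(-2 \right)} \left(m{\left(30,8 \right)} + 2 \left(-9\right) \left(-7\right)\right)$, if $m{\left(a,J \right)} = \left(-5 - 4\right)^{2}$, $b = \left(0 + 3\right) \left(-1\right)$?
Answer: $0$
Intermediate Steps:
$b = -3$ ($b = 3 \left(-1\right) = -3$)
$m{\left(a,J \right)} = 81$ ($m{\left(a,J \right)} = \left(-9\right)^{2} = 81$)
$w{\left(r \right)} = 0$ ($w{\left(r \right)} = \frac{\left(-1\right) r 0 \left(-3\right)}{2} = \frac{\left(-1\right) 0 \left(-3\right)}{2} = \frac{\left(-1\right) 0}{2} = \frac{1}{2} \cdot 0 = 0$)
$w{\left(-2 \right)} \left(m{\left(30,8 \right)} + 2 \left(-9\right) \left(-7\right)\right) = 0 \left(81 + 2 \left(-9\right) \left(-7\right)\right) = 0 \left(81 - -126\right) = 0 \left(81 + 126\right) = 0 \cdot 207 = 0$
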